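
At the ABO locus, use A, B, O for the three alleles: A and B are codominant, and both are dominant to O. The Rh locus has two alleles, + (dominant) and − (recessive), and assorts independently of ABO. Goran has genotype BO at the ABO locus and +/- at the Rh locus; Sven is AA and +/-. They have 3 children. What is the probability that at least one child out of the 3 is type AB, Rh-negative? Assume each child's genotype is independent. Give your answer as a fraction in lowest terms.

ABO cross BO × AA → 1/2 A, 1/2 AB.
Rh cross +/- × +/- → 3/4 Rh+, 1/4 Rh-; so P(type AB, Rh-negative) = 1/2 × 1/4 = 1/8 per child.
P(none) = (7/8)^3 = 343/512; P(at least one) = 1 − 343/512 = 169/512.

169/512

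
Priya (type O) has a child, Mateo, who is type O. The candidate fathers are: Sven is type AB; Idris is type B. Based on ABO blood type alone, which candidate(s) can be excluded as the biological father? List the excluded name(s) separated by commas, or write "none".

Sven

A candidate is excluded only if no genotype consistent with his phenotype could produce a type O child with a type O mother.
Sven (type AB): no genotype consistent with that phenotype can produce a type-O child with a type-O mother.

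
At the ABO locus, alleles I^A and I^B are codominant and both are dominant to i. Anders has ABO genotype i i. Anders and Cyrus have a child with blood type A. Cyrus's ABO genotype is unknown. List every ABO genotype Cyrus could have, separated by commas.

For each candidate genotype of Cyrus, check whether crossing it with i i can produce every observed child phenotype.
  I^A I^A → possible child types {A} ✓
  I^A I^B → possible child types {A, B} ✓
  I^A i → possible child types {O, A} ✓
  I^B I^B → possible child types {B} ✗
  I^B i → possible child types {O, B} ✗
  i i → possible child types {O} ✗

I^A I^A, I^A I^B, I^A i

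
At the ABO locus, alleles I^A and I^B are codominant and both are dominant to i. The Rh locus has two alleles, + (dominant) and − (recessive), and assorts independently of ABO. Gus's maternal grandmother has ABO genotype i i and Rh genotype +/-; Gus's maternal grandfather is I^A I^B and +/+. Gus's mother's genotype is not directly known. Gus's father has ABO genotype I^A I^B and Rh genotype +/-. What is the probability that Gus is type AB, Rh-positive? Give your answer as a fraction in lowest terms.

7/32

Gus's mother's ABO genotype from i i × I^A I^B: 1/2 I^A i, 1/2 I^B i.
Crossing each possibility with the father I^A I^B and summing P(type AB): 1/2·1/4 + 1/2·1/4 = 1/4.
Similarly for Rh via the mother's Rh distribution: P(Rh+) = 7/8.
Independent loci: 1/4 × 7/8 = 7/32.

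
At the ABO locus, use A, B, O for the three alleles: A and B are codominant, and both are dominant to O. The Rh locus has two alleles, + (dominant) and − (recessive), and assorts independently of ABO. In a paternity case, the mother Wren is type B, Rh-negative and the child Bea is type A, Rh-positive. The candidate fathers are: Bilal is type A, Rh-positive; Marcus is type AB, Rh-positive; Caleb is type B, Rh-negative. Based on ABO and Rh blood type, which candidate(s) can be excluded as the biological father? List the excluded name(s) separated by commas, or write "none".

Caleb

A candidate is excluded only if no genotype consistent with his phenotype could produce a type A, Rh-positive child with a type B, Rh-negative mother.
Caleb (type B, Rh-): no genotype consistent with that phenotype can produce a type-A Rh+ child with a type-B mother.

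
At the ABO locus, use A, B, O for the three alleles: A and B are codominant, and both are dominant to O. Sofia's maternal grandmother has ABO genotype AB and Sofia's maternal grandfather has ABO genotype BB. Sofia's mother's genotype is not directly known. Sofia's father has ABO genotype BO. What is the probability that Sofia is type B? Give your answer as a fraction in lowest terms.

Sofia's mother's ABO genotype from AB × BB: 1/2 AB, 1/2 BB.
Crossing each possibility with the father BO and summing P(type B): 1/2·1/2 + 1/2·1 = 3/4.

3/4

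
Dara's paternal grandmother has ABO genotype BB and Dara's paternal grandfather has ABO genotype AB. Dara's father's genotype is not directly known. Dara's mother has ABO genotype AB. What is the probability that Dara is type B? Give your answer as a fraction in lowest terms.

Dara's father's ABO genotype from BB × AB: 1/2 AB, 1/2 BB.
Crossing each possibility with the mother AB and summing P(type B): 1/2·1/4 + 1/2·1/2 = 3/8.

3/8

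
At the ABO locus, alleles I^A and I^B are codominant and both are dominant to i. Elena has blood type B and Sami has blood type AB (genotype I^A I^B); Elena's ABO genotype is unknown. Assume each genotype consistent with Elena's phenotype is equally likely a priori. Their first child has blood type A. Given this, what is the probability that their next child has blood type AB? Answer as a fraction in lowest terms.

1/4

Possible genotypes: Elena ∈ {I^B I^B, I^B i}; Sami ∈ {I^A I^B}.
Weight each parental genotype pair by prior × P(type-A child):
  I^B i × I^A I^B: posterior weight 1; P(next child type AB) = 1/4.
Weighted sum = 1/4.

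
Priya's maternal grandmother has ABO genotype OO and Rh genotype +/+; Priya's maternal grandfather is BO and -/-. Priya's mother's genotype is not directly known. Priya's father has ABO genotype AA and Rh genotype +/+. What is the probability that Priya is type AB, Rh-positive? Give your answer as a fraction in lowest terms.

Priya's mother's ABO genotype from OO × BO: 1/2 BO, 1/2 OO.
Crossing each possibility with the father AA and summing P(type AB): 1/2·1/2 + 1/2·0 = 1/4.
Similarly for Rh via the mother's Rh distribution: P(Rh+) = 1.
Independent loci: 1/4 × 1 = 1/4.

1/4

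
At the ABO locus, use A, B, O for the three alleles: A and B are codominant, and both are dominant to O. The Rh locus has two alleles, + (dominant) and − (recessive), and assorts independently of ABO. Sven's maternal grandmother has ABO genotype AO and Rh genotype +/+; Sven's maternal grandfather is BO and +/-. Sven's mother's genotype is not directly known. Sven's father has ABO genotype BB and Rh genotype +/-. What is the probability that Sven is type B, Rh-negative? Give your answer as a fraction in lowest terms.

Sven's mother's ABO genotype from AO × BO: 1/4 AB, 1/4 AO, 1/4 BO, 1/4 OO.
Crossing each possibility with the father BB and summing P(type B): 1/4·1/2 + 1/4·1/2 + 1/4·1 + 1/4·1 = 3/4.
Similarly for Rh via the mother's Rh distribution: P(Rh-) = 1/8.
Independent loci: 3/4 × 1/8 = 3/32.

3/32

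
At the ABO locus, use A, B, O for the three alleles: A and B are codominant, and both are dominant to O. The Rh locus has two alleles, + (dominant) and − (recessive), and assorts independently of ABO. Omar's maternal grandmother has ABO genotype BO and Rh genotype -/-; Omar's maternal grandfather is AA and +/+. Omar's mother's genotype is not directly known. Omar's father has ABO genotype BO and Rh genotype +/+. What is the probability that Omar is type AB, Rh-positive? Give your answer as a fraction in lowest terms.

Omar's mother's ABO genotype from BO × AA: 1/2 AB, 1/2 AO.
Crossing each possibility with the father BO and summing P(type AB): 1/2·1/4 + 1/2·1/4 = 1/4.
Similarly for Rh via the mother's Rh distribution: P(Rh+) = 1.
Independent loci: 1/4 × 1 = 1/4.

1/4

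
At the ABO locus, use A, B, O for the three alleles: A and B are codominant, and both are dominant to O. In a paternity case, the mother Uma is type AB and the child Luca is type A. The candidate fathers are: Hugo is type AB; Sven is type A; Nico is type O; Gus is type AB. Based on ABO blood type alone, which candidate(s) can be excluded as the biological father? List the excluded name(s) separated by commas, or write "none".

A candidate is excluded only if no genotype consistent with his phenotype could produce a type A child with a type AB mother.
Every candidate has at least one consistent genotype combination, so none can be excluded.

none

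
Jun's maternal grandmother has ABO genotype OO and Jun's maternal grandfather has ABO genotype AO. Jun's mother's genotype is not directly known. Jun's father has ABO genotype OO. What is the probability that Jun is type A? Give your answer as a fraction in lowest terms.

Jun's mother's ABO genotype from OO × AO: 1/2 AO, 1/2 OO.
Crossing each possibility with the father OO and summing P(type A): 1/2·1/2 + 1/2·0 = 1/4.

1/4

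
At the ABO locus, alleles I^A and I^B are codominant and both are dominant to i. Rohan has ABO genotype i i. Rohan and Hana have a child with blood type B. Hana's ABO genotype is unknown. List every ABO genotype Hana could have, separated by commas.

I^A I^B, I^B I^B, I^B i

For each candidate genotype of Hana, check whether crossing it with i i can produce every observed child phenotype.
  I^A I^A → possible child types {A} ✗
  I^A I^B → possible child types {A, B} ✓
  I^A i → possible child types {O, A} ✗
  I^B I^B → possible child types {B} ✓
  I^B i → possible child types {O, B} ✓
  i i → possible child types {O} ✗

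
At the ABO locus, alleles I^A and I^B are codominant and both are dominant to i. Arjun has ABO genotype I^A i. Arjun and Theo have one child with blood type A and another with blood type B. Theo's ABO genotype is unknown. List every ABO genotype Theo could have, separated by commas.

For each candidate genotype of Theo, check whether crossing it with I^A i can produce every observed child phenotype.
  I^A I^A → possible child types {A} ✗
  I^A I^B → possible child types {A, B, AB} ✓
  I^A i → possible child types {O, A} ✗
  I^B I^B → possible child types {B, AB} ✗
  I^B i → possible child types {O, A, B, AB} ✓
  i i → possible child types {O, A} ✗

I^A I^B, I^B i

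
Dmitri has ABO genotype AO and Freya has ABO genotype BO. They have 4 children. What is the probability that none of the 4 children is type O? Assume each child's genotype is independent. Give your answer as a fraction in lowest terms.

81/256

ABO cross AO × BO → 1/4 O, 1/4 A, 1/4 B, 1/4 AB.
So P(type O) = 1/4 per child.
P(not type O) = 3/4 for one child; (3/4)^4 = 81/256.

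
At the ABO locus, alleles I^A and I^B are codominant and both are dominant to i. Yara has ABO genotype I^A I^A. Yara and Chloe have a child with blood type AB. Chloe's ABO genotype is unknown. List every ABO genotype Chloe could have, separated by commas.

I^A I^B, I^B I^B, I^B i

For each candidate genotype of Chloe, check whether crossing it with I^A I^A can produce every observed child phenotype.
  I^A I^A → possible child types {A} ✗
  I^A I^B → possible child types {A, AB} ✓
  I^A i → possible child types {A} ✗
  I^B I^B → possible child types {AB} ✓
  I^B i → possible child types {A, AB} ✓
  i i → possible child types {A} ✗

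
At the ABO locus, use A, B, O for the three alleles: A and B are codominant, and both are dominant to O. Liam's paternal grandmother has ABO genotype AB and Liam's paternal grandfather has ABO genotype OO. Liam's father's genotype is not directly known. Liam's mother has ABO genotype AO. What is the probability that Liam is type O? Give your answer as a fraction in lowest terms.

1/4

Liam's father's ABO genotype from AB × OO: 1/2 AO, 1/2 BO.
Crossing each possibility with the mother AO and summing P(type O): 1/2·1/4 + 1/2·1/4 = 1/4.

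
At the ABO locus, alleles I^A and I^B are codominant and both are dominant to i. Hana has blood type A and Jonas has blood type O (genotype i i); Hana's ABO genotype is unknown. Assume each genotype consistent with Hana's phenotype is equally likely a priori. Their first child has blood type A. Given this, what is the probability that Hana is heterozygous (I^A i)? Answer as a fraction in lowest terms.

Possible genotypes: Hana ∈ {I^A I^A, I^A i}; Jonas ∈ {i i}.
Weight each parental genotype pair by prior × P(type-A child):
  I^A I^A × i i: posterior weight 2/3.
  I^A i × i i: posterior weight 1/3.
Sum the posterior weight over pairs where Hana is I^A i: 1/3.

1/3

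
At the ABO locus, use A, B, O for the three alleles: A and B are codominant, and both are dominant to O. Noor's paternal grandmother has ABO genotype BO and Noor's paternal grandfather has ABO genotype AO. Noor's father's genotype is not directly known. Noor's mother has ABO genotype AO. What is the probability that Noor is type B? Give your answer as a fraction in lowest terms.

1/8

Noor's father's ABO genotype from BO × AO: 1/4 AB, 1/4 AO, 1/4 BO, 1/4 OO.
Crossing each possibility with the mother AO and summing P(type B): 1/4·1/4 + 1/4·0 + 1/4·1/4 + 1/4·0 = 1/8.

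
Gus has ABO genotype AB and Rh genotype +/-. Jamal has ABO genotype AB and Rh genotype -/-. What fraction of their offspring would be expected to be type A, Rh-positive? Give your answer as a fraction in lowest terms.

1/8

ABO cross AB × AB → offspring phenotypes: 1/4 A, 1/4 B, 1/2 AB.
Rh cross +/- × -/- → 1/2 Rh+, 1/2 Rh-.
Independent loci: P(type A, Rh-positive) = 1/4 × 1/2 = 1/8.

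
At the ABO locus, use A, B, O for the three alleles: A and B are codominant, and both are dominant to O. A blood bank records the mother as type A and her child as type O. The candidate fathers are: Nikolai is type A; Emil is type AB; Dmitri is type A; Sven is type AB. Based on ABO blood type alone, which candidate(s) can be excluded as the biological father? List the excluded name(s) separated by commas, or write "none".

Emil, Sven

A candidate is excluded only if no genotype consistent with his phenotype could produce a type O child with a type A mother.
Emil (type AB): no genotype consistent with that phenotype can produce a type-O child with a type-A mother.
Sven (type AB): no genotype consistent with that phenotype can produce a type-O child with a type-A mother.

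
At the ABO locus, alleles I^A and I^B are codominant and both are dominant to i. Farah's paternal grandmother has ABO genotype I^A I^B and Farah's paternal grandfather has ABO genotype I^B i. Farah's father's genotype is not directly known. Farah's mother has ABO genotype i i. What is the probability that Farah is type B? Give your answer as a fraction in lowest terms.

Farah's father's ABO genotype from I^A I^B × I^B i: 1/4 I^A I^B, 1/4 I^A i, 1/4 I^B I^B, 1/4 I^B i.
Crossing each possibility with the mother i i and summing P(type B): 1/4·1/2 + 1/4·0 + 1/4·1 + 1/4·1/2 = 1/2.

1/2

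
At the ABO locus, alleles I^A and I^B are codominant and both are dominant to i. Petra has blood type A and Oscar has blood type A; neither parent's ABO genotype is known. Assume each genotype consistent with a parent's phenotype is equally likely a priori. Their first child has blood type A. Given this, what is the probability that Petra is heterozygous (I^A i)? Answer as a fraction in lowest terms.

Possible genotypes: Petra ∈ {I^A I^A, I^A i}; Oscar ∈ {I^A I^A, I^A i}.
Weight each parental genotype pair by prior × P(type-A child):
  I^A I^A × I^A I^A: posterior weight 4/15.
  I^A I^A × I^A i: posterior weight 4/15.
  I^A i × I^A I^A: posterior weight 4/15.
  I^A i × I^A i: posterior weight 1/5.
Sum the posterior weight over pairs where Petra is I^A i: 7/15.

7/15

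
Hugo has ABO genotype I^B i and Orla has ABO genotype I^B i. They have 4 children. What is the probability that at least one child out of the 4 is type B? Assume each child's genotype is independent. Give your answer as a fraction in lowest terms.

ABO cross I^B i × I^B i → 1/4 O, 3/4 B.
So P(type B) = 3/4 per child.
P(none) = (1/4)^4 = 1/256; P(at least one) = 1 − 1/256 = 255/256.

255/256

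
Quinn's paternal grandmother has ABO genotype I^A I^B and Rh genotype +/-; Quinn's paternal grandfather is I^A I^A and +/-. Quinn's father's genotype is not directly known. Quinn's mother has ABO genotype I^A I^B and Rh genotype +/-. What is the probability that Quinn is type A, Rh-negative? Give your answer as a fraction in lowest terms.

3/32

Quinn's father's ABO genotype from I^A I^B × I^A I^A: 1/2 I^A I^A, 1/2 I^A I^B.
Crossing each possibility with the mother I^A I^B and summing P(type A): 1/2·1/2 + 1/2·1/4 = 3/8.
Similarly for Rh via the father's Rh distribution: P(Rh-) = 1/4.
Independent loci: 3/8 × 1/4 = 3/32.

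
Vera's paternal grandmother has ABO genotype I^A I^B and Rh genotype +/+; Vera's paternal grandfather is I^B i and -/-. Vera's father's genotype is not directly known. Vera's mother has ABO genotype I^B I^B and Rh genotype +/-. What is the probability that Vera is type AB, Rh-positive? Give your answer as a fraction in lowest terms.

Vera's father's ABO genotype from I^A I^B × I^B i: 1/4 I^A I^B, 1/4 I^A i, 1/4 I^B I^B, 1/4 I^B i.
Crossing each possibility with the mother I^B I^B and summing P(type AB): 1/4·1/2 + 1/4·1/2 + 1/4·0 + 1/4·0 = 1/4.
Similarly for Rh via the father's Rh distribution: P(Rh+) = 3/4.
Independent loci: 1/4 × 3/4 = 3/16.

3/16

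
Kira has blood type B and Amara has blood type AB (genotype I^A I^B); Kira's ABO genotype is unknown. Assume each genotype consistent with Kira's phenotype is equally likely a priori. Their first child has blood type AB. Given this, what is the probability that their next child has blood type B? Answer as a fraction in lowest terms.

Possible genotypes: Kira ∈ {I^B I^B, I^B i}; Amara ∈ {I^A I^B}.
Weight each parental genotype pair by prior × P(type-AB child):
  I^B I^B × I^A I^B: posterior weight 2/3; P(next child type B) = 1/2.
  I^B i × I^A I^B: posterior weight 1/3; P(next child type B) = 1/2.
Weighted sum = 1/2.

1/2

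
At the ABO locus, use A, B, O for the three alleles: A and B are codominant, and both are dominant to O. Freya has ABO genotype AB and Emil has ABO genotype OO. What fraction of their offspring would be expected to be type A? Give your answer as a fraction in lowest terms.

1/2

ABO cross AB × OO → offspring phenotypes: 1/2 A, 1/2 B.
So P(type A) = 1/2.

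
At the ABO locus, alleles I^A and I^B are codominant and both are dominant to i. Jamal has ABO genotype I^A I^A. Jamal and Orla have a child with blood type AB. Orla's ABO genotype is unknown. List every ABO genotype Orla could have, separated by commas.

I^A I^B, I^B I^B, I^B i

For each candidate genotype of Orla, check whether crossing it with I^A I^A can produce every observed child phenotype.
  I^A I^A → possible child types {A} ✗
  I^A I^B → possible child types {A, AB} ✓
  I^A i → possible child types {A} ✗
  I^B I^B → possible child types {AB} ✓
  I^B i → possible child types {A, AB} ✓
  i i → possible child types {A} ✗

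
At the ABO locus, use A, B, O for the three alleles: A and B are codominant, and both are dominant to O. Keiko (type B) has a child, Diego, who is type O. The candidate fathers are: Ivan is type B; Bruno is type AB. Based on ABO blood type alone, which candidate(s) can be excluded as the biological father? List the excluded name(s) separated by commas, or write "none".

Bruno

A candidate is excluded only if no genotype consistent with his phenotype could produce a type O child with a type B mother.
Bruno (type AB): no genotype consistent with that phenotype can produce a type-O child with a type-B mother.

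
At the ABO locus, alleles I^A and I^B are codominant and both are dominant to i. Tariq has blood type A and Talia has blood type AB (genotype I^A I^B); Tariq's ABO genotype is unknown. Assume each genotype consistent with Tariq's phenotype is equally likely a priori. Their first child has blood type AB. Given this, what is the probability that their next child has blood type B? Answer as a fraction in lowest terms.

1/12

Possible genotypes: Tariq ∈ {I^A I^A, I^A i}; Talia ∈ {I^A I^B}.
Weight each parental genotype pair by prior × P(type-AB child):
  I^A I^A × I^A I^B: posterior weight 2/3; P(next child type B) = 0.
  I^A i × I^A I^B: posterior weight 1/3; P(next child type B) = 1/4.
Weighted sum = 1/12.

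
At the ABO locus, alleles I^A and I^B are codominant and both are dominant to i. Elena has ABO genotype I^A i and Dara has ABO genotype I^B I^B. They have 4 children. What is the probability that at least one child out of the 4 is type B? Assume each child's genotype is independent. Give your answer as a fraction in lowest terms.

15/16

ABO cross I^A i × I^B I^B → 1/2 B, 1/2 AB.
So P(type B) = 1/2 per child.
P(none) = (1/2)^4 = 1/16; P(at least one) = 1 − 1/16 = 15/16.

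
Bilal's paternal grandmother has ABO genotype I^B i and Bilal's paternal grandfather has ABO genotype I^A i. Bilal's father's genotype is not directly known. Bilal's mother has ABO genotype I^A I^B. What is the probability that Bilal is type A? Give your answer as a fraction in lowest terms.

Bilal's father's ABO genotype from I^B i × I^A i: 1/4 I^A I^B, 1/4 I^A i, 1/4 I^B i, 1/4 i i.
Crossing each possibility with the mother I^A I^B and summing P(type A): 1/4·1/4 + 1/4·1/2 + 1/4·1/4 + 1/4·1/2 = 3/8.

3/8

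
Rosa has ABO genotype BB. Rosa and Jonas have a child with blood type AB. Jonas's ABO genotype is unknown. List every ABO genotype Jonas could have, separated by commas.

For each candidate genotype of Jonas, check whether crossing it with BB can produce every observed child phenotype.
  AA → possible child types {AB} ✓
  AB → possible child types {B, AB} ✓
  AO → possible child types {B, AB} ✓
  BB → possible child types {B} ✗
  BO → possible child types {B} ✗
  OO → possible child types {B} ✗

AA, AB, AO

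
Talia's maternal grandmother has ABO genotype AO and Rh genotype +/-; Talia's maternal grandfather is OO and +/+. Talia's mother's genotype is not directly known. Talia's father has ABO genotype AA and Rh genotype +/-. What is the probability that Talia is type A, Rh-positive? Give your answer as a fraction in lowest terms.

Talia's mother's ABO genotype from AO × OO: 1/2 AO, 1/2 OO.
Crossing each possibility with the father AA and summing P(type A): 1/2·1 + 1/2·1 = 1.
Similarly for Rh via the mother's Rh distribution: P(Rh+) = 7/8.
Independent loci: 1 × 7/8 = 7/8.

7/8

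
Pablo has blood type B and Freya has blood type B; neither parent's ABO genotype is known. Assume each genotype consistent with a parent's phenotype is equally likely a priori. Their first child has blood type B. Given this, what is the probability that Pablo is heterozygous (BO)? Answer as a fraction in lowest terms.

Possible genotypes: Pablo ∈ {BB, BO}; Freya ∈ {BB, BO}.
Weight each parental genotype pair by prior × P(type-B child):
  BB × BB: posterior weight 4/15.
  BB × BO: posterior weight 4/15.
  BO × BB: posterior weight 4/15.
  BO × BO: posterior weight 1/5.
Sum the posterior weight over pairs where Pablo is BO: 7/15.

7/15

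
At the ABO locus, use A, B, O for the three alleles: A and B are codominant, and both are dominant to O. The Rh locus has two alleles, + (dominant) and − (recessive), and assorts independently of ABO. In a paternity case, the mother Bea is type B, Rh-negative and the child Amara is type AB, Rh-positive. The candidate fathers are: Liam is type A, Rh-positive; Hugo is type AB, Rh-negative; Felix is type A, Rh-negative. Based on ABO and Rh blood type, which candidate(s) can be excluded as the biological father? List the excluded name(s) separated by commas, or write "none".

Hugo, Felix

A candidate is excluded only if no genotype consistent with his phenotype could produce a type AB, Rh-positive child with a type B, Rh-negative mother.
Hugo (type AB, Rh-): no genotype consistent with that phenotype can produce a type-AB Rh+ child with a type-B mother.
Felix (type A, Rh-): no genotype consistent with that phenotype can produce a type-AB Rh+ child with a type-B mother.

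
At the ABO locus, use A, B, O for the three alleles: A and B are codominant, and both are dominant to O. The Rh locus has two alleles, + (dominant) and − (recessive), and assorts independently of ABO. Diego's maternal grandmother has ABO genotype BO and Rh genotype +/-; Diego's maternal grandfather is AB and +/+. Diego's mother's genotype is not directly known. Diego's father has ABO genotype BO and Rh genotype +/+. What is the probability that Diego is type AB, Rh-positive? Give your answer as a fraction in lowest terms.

Diego's mother's ABO genotype from BO × AB: 1/4 AB, 1/4 AO, 1/4 BB, 1/4 BO.
Crossing each possibility with the father BO and summing P(type AB): 1/4·1/4 + 1/4·1/4 + 1/4·0 + 1/4·0 = 1/8.
Similarly for Rh via the mother's Rh distribution: P(Rh+) = 1.
Independent loci: 1/8 × 1 = 1/8.

1/8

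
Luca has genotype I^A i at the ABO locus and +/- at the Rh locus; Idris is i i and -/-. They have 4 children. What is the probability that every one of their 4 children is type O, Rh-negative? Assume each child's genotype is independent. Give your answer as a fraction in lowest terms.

1/256

ABO cross I^A i × i i → 1/2 O, 1/2 A.
Rh cross +/- × -/- → 1/2 Rh+, 1/2 Rh-; so P(type O, Rh-negative) = 1/2 × 1/2 = 1/4 per child.
All 4 independent: (1/4)^4 = 1/256.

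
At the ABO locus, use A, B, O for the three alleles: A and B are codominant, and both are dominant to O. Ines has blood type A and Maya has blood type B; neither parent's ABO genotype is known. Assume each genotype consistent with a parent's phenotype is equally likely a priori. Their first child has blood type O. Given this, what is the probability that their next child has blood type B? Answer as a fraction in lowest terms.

Possible genotypes: Ines ∈ {AA, AO}; Maya ∈ {BB, BO}.
Weight each parental genotype pair by prior × P(type-O child):
  AO × BO: posterior weight 1; P(next child type B) = 1/4.
Weighted sum = 1/4.

1/4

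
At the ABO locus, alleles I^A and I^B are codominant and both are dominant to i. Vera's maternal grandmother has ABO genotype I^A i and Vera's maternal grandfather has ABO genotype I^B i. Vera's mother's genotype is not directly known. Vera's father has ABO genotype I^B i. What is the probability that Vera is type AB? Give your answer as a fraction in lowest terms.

Vera's mother's ABO genotype from I^A i × I^B i: 1/4 I^A I^B, 1/4 I^A i, 1/4 I^B i, 1/4 i i.
Crossing each possibility with the father I^B i and summing P(type AB): 1/4·1/4 + 1/4·1/4 + 1/4·0 + 1/4·0 = 1/8.

1/8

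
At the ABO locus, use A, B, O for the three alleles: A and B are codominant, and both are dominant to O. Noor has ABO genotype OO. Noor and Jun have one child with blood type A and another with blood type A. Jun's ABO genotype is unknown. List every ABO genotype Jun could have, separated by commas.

For each candidate genotype of Jun, check whether crossing it with OO can produce every observed child phenotype.
  AA → possible child types {A} ✓
  AB → possible child types {A, B} ✓
  AO → possible child types {O, A} ✓
  BB → possible child types {B} ✗
  BO → possible child types {O, B} ✗
  OO → possible child types {O} ✗

AA, AB, AO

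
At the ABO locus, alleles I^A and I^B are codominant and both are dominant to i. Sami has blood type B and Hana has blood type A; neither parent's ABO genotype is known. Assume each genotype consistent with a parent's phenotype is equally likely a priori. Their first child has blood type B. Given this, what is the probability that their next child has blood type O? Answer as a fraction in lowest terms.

Possible genotypes: Sami ∈ {I^B I^B, I^B i}; Hana ∈ {I^A I^A, I^A i}.
Weight each parental genotype pair by prior × P(type-B child):
  I^B I^B × I^A i: posterior weight 2/3; P(next child type O) = 0.
  I^B i × I^A i: posterior weight 1/3; P(next child type O) = 1/4.
Weighted sum = 1/12.

1/12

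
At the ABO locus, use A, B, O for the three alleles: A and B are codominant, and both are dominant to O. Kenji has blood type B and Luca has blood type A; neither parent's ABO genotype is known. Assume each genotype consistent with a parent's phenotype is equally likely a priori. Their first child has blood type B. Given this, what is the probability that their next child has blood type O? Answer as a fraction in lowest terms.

Possible genotypes: Kenji ∈ {BB, BO}; Luca ∈ {AA, AO}.
Weight each parental genotype pair by prior × P(type-B child):
  BB × AO: posterior weight 2/3; P(next child type O) = 0.
  BO × AO: posterior weight 1/3; P(next child type O) = 1/4.
Weighted sum = 1/12.

1/12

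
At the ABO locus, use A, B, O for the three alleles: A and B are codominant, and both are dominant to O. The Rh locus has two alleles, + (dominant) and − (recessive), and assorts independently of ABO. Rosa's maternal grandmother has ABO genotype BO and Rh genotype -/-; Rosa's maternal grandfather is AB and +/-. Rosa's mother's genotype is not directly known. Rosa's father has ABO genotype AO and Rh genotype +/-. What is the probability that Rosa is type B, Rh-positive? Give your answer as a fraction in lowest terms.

Rosa's mother's ABO genotype from BO × AB: 1/4 AB, 1/4 AO, 1/4 BB, 1/4 BO.
Crossing each possibility with the father AO and summing P(type B): 1/4·1/4 + 1/4·0 + 1/4·1/2 + 1/4·1/4 = 1/4.
Similarly for Rh via the mother's Rh distribution: P(Rh+) = 5/8.
Independent loci: 1/4 × 5/8 = 5/32.

5/32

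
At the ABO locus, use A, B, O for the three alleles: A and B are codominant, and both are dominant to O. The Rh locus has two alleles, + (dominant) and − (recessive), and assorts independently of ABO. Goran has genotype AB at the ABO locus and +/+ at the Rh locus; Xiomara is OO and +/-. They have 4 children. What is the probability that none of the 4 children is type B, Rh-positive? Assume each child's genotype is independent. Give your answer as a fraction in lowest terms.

ABO cross AB × OO → 1/2 A, 1/2 B.
Rh cross +/+ × +/- → 1 Rh+; so P(type B, Rh-positive) = 1/2 × 1 = 1/2 per child.
P(not type B, Rh-positive) = 1/2 for one child; (1/2)^4 = 1/16.

1/16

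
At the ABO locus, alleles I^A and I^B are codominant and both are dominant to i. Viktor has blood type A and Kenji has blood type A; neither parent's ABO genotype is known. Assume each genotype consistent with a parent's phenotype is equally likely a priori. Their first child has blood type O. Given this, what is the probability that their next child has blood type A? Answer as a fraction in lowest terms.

Possible genotypes: Viktor ∈ {I^A I^A, I^A i}; Kenji ∈ {I^A I^A, I^A i}.
Weight each parental genotype pair by prior × P(type-O child):
  I^A i × I^A i: posterior weight 1; P(next child type A) = 3/4.
Weighted sum = 3/4.

3/4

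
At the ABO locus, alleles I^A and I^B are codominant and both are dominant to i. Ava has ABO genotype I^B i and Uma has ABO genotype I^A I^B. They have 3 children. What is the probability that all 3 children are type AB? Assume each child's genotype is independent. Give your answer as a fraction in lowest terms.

1/64

ABO cross I^B i × I^A I^B → 1/4 A, 1/2 B, 1/4 AB.
So P(type AB) = 1/4 per child.
All 3 independent: (1/4)^3 = 1/64.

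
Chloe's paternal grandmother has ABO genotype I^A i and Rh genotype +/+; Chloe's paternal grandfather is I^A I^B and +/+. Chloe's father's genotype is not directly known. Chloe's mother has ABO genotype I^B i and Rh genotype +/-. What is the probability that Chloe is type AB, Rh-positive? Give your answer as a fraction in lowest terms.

Chloe's father's ABO genotype from I^A i × I^A I^B: 1/4 I^A I^A, 1/4 I^A I^B, 1/4 I^A i, 1/4 I^B i.
Crossing each possibility with the mother I^B i and summing P(type AB): 1/4·1/2 + 1/4·1/4 + 1/4·1/4 + 1/4·0 = 1/4.
Similarly for Rh via the father's Rh distribution: P(Rh+) = 1.
Independent loci: 1/4 × 1 = 1/4.

1/4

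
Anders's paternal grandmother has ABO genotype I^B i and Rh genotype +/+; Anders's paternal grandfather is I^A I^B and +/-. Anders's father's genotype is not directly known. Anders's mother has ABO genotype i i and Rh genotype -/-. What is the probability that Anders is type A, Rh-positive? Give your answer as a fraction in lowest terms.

Anders's father's ABO genotype from I^B i × I^A I^B: 1/4 I^A I^B, 1/4 I^A i, 1/4 I^B I^B, 1/4 I^B i.
Crossing each possibility with the mother i i and summing P(type A): 1/4·1/2 + 1/4·1/2 + 1/4·0 + 1/4·0 = 1/4.
Similarly for Rh via the father's Rh distribution: P(Rh+) = 3/4.
Independent loci: 1/4 × 3/4 = 3/16.

3/16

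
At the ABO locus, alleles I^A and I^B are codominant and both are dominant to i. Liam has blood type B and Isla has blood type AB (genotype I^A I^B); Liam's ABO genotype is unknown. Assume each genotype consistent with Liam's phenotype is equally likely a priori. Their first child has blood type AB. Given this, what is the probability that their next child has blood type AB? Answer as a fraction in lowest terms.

5/12

Possible genotypes: Liam ∈ {I^B I^B, I^B i}; Isla ∈ {I^A I^B}.
Weight each parental genotype pair by prior × P(type-AB child):
  I^B I^B × I^A I^B: posterior weight 2/3; P(next child type AB) = 1/2.
  I^B i × I^A I^B: posterior weight 1/3; P(next child type AB) = 1/4.
Weighted sum = 5/12.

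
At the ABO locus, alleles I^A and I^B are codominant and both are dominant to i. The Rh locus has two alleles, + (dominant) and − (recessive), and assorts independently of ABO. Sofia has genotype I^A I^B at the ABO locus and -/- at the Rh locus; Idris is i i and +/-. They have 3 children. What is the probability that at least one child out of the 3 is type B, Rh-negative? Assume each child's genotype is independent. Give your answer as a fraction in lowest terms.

ABO cross I^A I^B × i i → 1/2 A, 1/2 B.
Rh cross -/- × +/- → 1/2 Rh+, 1/2 Rh-; so P(type B, Rh-negative) = 1/2 × 1/2 = 1/4 per child.
P(none) = (3/4)^3 = 27/64; P(at least one) = 1 − 27/64 = 37/64.

37/64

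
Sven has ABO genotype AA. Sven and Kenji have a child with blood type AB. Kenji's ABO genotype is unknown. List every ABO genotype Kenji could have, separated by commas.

AB, BB, BO

For each candidate genotype of Kenji, check whether crossing it with AA can produce every observed child phenotype.
  AA → possible child types {A} ✗
  AB → possible child types {A, AB} ✓
  AO → possible child types {A} ✗
  BB → possible child types {AB} ✓
  BO → possible child types {A, AB} ✓
  OO → possible child types {A} ✗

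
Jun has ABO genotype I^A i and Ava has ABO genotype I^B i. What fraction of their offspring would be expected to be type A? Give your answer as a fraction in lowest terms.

ABO cross I^A i × I^B i → offspring phenotypes: 1/4 O, 1/4 A, 1/4 B, 1/4 AB.
So P(type A) = 1/4.

1/4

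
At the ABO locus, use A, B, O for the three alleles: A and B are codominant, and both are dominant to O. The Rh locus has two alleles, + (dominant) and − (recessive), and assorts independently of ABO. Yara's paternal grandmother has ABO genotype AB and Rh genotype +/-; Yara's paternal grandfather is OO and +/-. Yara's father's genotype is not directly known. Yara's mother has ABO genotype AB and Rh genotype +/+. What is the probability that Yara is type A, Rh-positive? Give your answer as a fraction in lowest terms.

Yara's father's ABO genotype from AB × OO: 1/2 AO, 1/2 BO.
Crossing each possibility with the mother AB and summing P(type A): 1/2·1/2 + 1/2·1/4 = 3/8.
Similarly for Rh via the father's Rh distribution: P(Rh+) = 1.
Independent loci: 3/8 × 1 = 3/8.

3/8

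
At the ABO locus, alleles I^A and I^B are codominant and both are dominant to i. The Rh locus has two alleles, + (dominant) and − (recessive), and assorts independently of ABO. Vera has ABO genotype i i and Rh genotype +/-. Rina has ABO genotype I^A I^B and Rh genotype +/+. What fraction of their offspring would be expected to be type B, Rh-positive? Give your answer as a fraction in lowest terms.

ABO cross i i × I^A I^B → offspring phenotypes: 1/2 A, 1/2 B.
Rh cross +/- × +/+ → 1 Rh+.
Independent loci: P(type B, Rh-positive) = 1/2 × 1 = 1/2.

1/2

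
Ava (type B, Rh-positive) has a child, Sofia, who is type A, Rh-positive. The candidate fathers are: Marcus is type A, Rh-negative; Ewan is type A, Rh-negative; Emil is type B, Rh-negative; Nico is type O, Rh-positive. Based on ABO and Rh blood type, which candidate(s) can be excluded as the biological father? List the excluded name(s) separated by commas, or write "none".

A candidate is excluded only if no genotype consistent with his phenotype could produce a type A, Rh-positive child with a type B, Rh-positive mother.
Emil (type B, Rh-): no genotype consistent with that phenotype can produce a type-A Rh+ child with a type-B mother.
Nico (type O, Rh+): no genotype consistent with that phenotype can produce a type-A Rh+ child with a type-B mother.

Emil, Nico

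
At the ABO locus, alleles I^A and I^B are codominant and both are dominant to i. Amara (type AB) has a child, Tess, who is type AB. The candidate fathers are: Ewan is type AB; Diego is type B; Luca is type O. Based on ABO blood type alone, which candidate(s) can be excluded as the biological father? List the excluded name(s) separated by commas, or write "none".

Luca

A candidate is excluded only if no genotype consistent with his phenotype could produce a type AB child with a type AB mother.
Luca (type O): no genotype consistent with that phenotype can produce a type-AB child with a type-AB mother.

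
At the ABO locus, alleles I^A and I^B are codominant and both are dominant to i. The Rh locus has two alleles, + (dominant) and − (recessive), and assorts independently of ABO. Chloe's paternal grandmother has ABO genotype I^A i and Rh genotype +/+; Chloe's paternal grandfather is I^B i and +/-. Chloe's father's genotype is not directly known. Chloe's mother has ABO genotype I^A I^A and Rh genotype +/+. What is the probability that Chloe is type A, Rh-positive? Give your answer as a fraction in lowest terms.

Chloe's father's ABO genotype from I^A i × I^B i: 1/4 I^A I^B, 1/4 I^A i, 1/4 I^B i, 1/4 i i.
Crossing each possibility with the mother I^A I^A and summing P(type A): 1/4·1/2 + 1/4·1 + 1/4·1/2 + 1/4·1 = 3/4.
Similarly for Rh via the father's Rh distribution: P(Rh+) = 1.
Independent loci: 3/4 × 1 = 3/4.

3/4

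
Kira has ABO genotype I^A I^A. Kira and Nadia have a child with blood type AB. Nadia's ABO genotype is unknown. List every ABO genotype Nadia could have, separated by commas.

I^A I^B, I^B I^B, I^B i

For each candidate genotype of Nadia, check whether crossing it with I^A I^A can produce every observed child phenotype.
  I^A I^A → possible child types {A} ✗
  I^A I^B → possible child types {A, AB} ✓
  I^A i → possible child types {A} ✗
  I^B I^B → possible child types {AB} ✓
  I^B i → possible child types {A, AB} ✓
  i i → possible child types {A} ✗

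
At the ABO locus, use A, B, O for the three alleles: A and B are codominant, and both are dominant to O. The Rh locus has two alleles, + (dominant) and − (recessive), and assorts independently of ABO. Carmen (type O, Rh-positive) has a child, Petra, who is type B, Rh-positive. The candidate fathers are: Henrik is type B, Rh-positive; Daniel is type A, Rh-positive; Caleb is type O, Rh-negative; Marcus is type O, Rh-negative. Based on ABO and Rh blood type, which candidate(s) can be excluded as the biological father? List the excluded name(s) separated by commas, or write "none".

A candidate is excluded only if no genotype consistent with his phenotype could produce a type B, Rh-positive child with a type O, Rh-positive mother.
Daniel (type A, Rh+): no genotype consistent with that phenotype can produce a type-B Rh+ child with a type-O mother.
Caleb (type O, Rh-): no genotype consistent with that phenotype can produce a type-B Rh+ child with a type-O mother.
Marcus (type O, Rh-): no genotype consistent with that phenotype can produce a type-B Rh+ child with a type-O mother.

Daniel, Caleb, Marcus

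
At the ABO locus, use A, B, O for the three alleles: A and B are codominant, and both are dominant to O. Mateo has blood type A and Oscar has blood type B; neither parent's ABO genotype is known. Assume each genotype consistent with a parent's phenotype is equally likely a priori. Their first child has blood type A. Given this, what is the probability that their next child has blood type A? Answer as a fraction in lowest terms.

5/12

Possible genotypes: Mateo ∈ {AA, AO}; Oscar ∈ {BB, BO}.
Weight each parental genotype pair by prior × P(type-A child):
  AA × BO: posterior weight 2/3; P(next child type A) = 1/2.
  AO × BO: posterior weight 1/3; P(next child type A) = 1/4.
Weighted sum = 5/12.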